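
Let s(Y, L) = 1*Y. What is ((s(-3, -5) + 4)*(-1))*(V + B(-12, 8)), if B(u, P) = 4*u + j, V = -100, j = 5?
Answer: 143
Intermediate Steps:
s(Y, L) = Y
B(u, P) = 5 + 4*u (B(u, P) = 4*u + 5 = 5 + 4*u)
((s(-3, -5) + 4)*(-1))*(V + B(-12, 8)) = ((-3 + 4)*(-1))*(-100 + (5 + 4*(-12))) = (1*(-1))*(-100 + (5 - 48)) = -(-100 - 43) = -1*(-143) = 143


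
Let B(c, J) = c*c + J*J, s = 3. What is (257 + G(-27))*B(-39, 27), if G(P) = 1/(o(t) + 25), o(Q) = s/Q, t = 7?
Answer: 51472125/89 ≈ 5.7834e+5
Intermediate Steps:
B(c, J) = J**2 + c**2 (B(c, J) = c**2 + J**2 = J**2 + c**2)
o(Q) = 3/Q
G(P) = 7/178 (G(P) = 1/(3/7 + 25) = 1/(178/7) = 7/178)
(257 + G(-27))*B(-39, 27) = (257 + 7/178)*(27**2 + (-39)**2) = 45753*(729 + 1521)/178 = (45753/178)*2250 = 51472125/89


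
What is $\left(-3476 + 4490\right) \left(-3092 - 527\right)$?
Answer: $-3669666$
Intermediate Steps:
$\left(-3476 + 4490\right) \left(-3092 - 527\right) = 1014 \left(-3619\right) = -3669666$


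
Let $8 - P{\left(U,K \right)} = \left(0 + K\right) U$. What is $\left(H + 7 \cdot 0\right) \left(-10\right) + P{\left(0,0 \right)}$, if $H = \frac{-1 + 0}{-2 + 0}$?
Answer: $3$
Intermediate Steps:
$P{\left(U,K \right)} = 8 - K U$ ($P{\left(U,K \right)} = 8 - \left(0 + K\right) U = 8 - K U$)
$H = \frac{1}{2}$ ($H = - \frac{1}{-2} = \left(-1\right) \left(- \frac{1}{2}\right) = \frac{1}{2} \approx 0.5$)
$\left(H + 7 \cdot 0\right) \left(-10\right) + P{\left(0,0 \right)} = \left(\frac{1}{2} + 7 \cdot 0\right) \left(-10\right) + \left(8 - 0 \cdot 0\right) = \left(\frac{1}{2} + 0\right) \left(-10\right) + \left(8 + 0\right) = \frac{1}{2} \left(-10\right) + 8 = -5 + 8 = 3$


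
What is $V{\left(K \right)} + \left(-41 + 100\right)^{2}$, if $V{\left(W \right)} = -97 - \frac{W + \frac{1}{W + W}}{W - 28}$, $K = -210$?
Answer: $\frac{338176439}{99960} \approx 3383.1$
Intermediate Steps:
$V{\left(W \right)} = -97 - \frac{W + \frac{1}{2 W}}{-28 + W}$
$V{\left(K \right)} + \left(-41 + 100\right)^{2} = \frac{-1 - 196 \left(-210\right)^{2} + 5432 \left(-210\right)}{2 \left(-210\right) \left(-28 - 210\right)} + \left(-41 + 100\right)^{2} = \frac{1}{2} \left(- \frac{1}{210}\right) \frac{1}{-238} \left(-1 - 8643600 - 1140720\right) + 59^{2} = \frac{1}{2} \left(- \frac{1}{210}\right) \left(- \frac{1}{238}\right) \left(-1 - 8643600 - 1140720\right) + 3481 = \frac{1}{2} \left(- \frac{1}{210}\right) \left(- \frac{1}{238}\right) \left(-9784321\right) + 3481 = - \frac{9784321}{99960} + 3481 = \frac{338176439}{99960}$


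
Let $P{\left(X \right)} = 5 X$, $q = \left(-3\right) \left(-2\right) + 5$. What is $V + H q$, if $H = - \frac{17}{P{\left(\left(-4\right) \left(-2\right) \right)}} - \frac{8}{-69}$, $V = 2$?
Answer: $- \frac{3863}{2760} \approx -1.3996$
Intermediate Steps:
$q = 11$ ($q = 6 + 5 = 11$)
$H = - \frac{853}{2760}$ ($H = - \frac{17}{5 \left(\left(-4\right) \left(-2\right)\right)} - \frac{8}{-69} = - \frac{17}{5 \cdot 8} - - \frac{8}{69} = - \frac{17}{40} + \frac{8}{69} = - \frac{853}{2760} \approx -0.30906$)
$V + H q = 2 - \frac{9383}{2760} = - \frac{3863}{2760}$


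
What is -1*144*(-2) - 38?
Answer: 250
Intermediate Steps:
-1*144*(-2) - 38 = -144*(-2) - 38 = 288 - 38 = 250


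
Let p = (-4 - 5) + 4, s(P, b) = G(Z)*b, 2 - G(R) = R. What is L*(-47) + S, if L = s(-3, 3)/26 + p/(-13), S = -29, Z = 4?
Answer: -471/13 ≈ -36.231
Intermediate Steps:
G(R) = 2 - R
s(P, b) = -2*b (s(P, b) = (2 - 1*4)*b = (2 - 4)*b = -2*b)
p = -5 (p = -9 + 4 = -5)
L = 2/13 (L = -2*3/26 - 5/(-13) = -6*1/26 - 5*(-1/13) = -3/13 + 5/13 = 2/13 ≈ 0.15385)
L*(-47) + S = (2/13)*(-47) - 29 = -94/13 - 29 = -471/13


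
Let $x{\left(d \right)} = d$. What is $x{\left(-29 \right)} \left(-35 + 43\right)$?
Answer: $-232$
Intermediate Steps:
$x{\left(-29 \right)} \left(-35 + 43\right) = - 29 \left(-35 + 43\right) = \left(-29\right) 8 = -232$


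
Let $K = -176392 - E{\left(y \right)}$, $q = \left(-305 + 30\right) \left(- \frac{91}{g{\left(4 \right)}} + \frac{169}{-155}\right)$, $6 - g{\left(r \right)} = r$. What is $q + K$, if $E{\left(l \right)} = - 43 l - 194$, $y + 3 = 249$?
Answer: $- \frac{9474075}{62} \approx -1.5281 \cdot 10^{5}$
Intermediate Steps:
$g{\left(r \right)} = 6 - r$
$y = 246$ ($y = -3 + 249 = 246$)
$E{\left(l \right)} = -194 - 43 l$
$q = \frac{794365}{62}$ ($q = \left(-305 + 30\right) \left(- \frac{91}{6 - 4} + \frac{169}{-155}\right) = - 275 \left(- \frac{91}{6 - 4} + 169 \left(- \frac{1}{155}\right)\right) = - 275 \left(- \frac{91}{2} - \frac{169}{155}\right) = \left(-275\right) \left(- \frac{14443}{310}\right) = \frac{794365}{62} \approx 12812.0$)
$K = -165620$ ($K = -176392 - \left(-194 - 10578\right) = -176392 - -10772 = -176392 + 10772 = -165620$)
$q + K = \frac{794365}{62} - 165620 = - \frac{9474075}{62}$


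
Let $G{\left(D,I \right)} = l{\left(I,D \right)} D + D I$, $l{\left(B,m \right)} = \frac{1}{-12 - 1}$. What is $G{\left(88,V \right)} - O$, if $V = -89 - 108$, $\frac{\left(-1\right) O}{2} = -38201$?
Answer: $- \frac{1218682}{13} \approx -93745.0$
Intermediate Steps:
$O = 76402$ ($O = \left(-2\right) \left(-38201\right) = 76402$)
$l{\left(B,m \right)} = - \frac{1}{13}$ ($l{\left(B,m \right)} = \frac{1}{-13} = - \frac{1}{13}$)
$V = -197$ ($V = -89 - 108 = -197$)
$G{\left(D,I \right)} = - \frac{D}{13} + D I$
$G{\left(88,V \right)} - O = 88 \left(- \frac{1}{13} - 197\right) - 76402 = 88 \left(- \frac{2562}{13}\right) - 76402 = - \frac{225456}{13} - 76402 = - \frac{1218682}{13}$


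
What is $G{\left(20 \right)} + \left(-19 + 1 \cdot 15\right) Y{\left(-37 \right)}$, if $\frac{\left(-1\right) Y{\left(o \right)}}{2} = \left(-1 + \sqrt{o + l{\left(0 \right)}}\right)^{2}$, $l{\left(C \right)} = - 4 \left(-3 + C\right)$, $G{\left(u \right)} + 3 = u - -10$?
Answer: $-165 - 80 i \approx -165.0 - 80.0 i$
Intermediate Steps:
$G{\left(u \right)} = 7 + u$ ($G{\left(u \right)} = -3 + \left(u - -10\right) = -3 + \left(u + 10\right) = -3 + \left(10 + u\right) = 7 + u$)
$l{\left(C \right)} = 12 - 4 C$
$Y{\left(o \right)} = - 2 \left(-1 + \sqrt{12 + o}\right)^{2}$ ($Y{\left(o \right)} = - 2 \left(-1 + \sqrt{o + \left(12 - 0\right)}\right)^{2} = - 2 \left(-1 + \sqrt{o + \left(12 + 0\right)}\right)^{2} = - 2 \left(-1 + \sqrt{o + 12}\right)^{2} = - 2 \left(-1 + \sqrt{12 + o}\right)^{2}$)
$G{\left(20 \right)} + \left(-19 + 1 \cdot 15\right) Y{\left(-37 \right)} = \left(7 + 20\right) + \left(-19 + 1 \cdot 15\right) \left(- 2 \left(-1 + \sqrt{12 - 37}\right)^{2}\right) = 27 + \left(-19 + 15\right) \left(- 2 \left(-1 + \sqrt{-25}\right)^{2}\right) = 27 - 4 \left(- 2 \left(-1 + 5 i\right)^{2}\right) = 27 + 8 \left(-1 + 5 i\right)^{2}$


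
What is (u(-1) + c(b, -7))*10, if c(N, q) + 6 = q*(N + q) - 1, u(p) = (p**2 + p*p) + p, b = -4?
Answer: 710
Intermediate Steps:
u(p) = p + 2*p**2 (u(p) = (p**2 + p**2) + p = 2*p**2 + p = p + 2*p**2)
c(N, q) = -7 + q*(N + q) (c(N, q) = -6 + (q*(N + q) - 1) = -6 + (-1 + q*(N + q)) = -7 + q*(N + q))
(u(-1) + c(b, -7))*10 = (-(1 + 2*(-1)) + (-7 + (-7)**2 - 4*(-7)))*10 = (-(1 - 2) + (-7 + 49 + 28))*10 = (-1*(-1) + 70)*10 = (1 + 70)*10 = 71*10 = 710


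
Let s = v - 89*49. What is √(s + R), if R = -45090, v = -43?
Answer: I*√49494 ≈ 222.47*I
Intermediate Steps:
s = -4404 (s = -43 - 89*49 = -43 - 4361 = -4404)
√(s + R) = √(-4404 - 45090) = √(-49494) = I*√49494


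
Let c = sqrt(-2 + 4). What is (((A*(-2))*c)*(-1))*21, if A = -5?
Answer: -210*sqrt(2) ≈ -296.98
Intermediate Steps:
c = sqrt(2) ≈ 1.4142
(((A*(-2))*c)*(-1))*21 = (((-5*(-2))*sqrt(2))*(-1))*21 = ((10*sqrt(2))*(-1))*21 = -10*sqrt(2)*21 = -210*sqrt(2)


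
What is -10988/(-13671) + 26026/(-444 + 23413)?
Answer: 608184818/314009199 ≈ 1.9368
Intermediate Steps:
-10988/(-13671) + 26026/(-444 + 23413) = -10988*(-1/13671) + 26026/22969 = 10988/13671 + 26026*(1/22969) = 10988/13671 + 26026/22969 = 608184818/314009199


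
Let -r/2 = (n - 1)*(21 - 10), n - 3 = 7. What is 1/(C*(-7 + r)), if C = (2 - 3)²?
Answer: -1/205 ≈ -0.0048781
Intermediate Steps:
n = 10 (n = 3 + 7 = 10)
C = 1 (C = (-1)² = 1)
r = -198 (r = -2*(10 - 1)*(21 - 10) = -18*11 = -2*99 = -198)
1/(C*(-7 + r)) = 1/(1*(-7 - 198)) = 1/(1*(-205)) = 1/(-205) = -1/205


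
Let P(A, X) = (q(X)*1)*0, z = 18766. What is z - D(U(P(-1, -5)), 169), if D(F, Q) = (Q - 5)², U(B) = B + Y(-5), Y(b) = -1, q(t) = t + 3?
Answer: -8130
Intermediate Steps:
q(t) = 3 + t
P(A, X) = 0 (P(A, X) = ((3 + X)*1)*0 = (3 + X)*0 = 0)
U(B) = -1 + B (U(B) = B - 1 = -1 + B)
D(F, Q) = (-5 + Q)²
z - D(U(P(-1, -5)), 169) = 18766 - (-5 + 169)² = 18766 - 1*164² = 18766 - 1*26896 = 18766 - 26896 = -8130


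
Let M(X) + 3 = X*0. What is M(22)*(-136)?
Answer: 408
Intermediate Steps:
M(X) = -3 (M(X) = -3 + X*0 = -3 + 0 = -3)
M(22)*(-136) = -3*(-136) = 408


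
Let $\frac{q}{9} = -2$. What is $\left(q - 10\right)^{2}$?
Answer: $784$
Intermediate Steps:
$q = -18$ ($q = 9 \left(-2\right) = -18$)
$\left(q - 10\right)^{2} = \left(-18 - 10\right)^{2} = \left(-28\right)^{2} = 784$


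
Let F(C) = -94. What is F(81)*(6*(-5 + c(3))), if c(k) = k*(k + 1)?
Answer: -3948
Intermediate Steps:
c(k) = k*(1 + k)
F(81)*(6*(-5 + c(3))) = -564*(-5 + 3*(1 + 3)) = -564*(-5 + 3*4) = -564*(-5 + 12) = -564*7 = -94*42 = -3948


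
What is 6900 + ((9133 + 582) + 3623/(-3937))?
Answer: 65409632/3937 ≈ 16614.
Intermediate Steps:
6900 + ((9133 + 582) + 3623/(-3937)) = 6900 + (9715 + 3623*(-1/3937)) = 6900 + (9715 - 3623/3937) = 6900 + 38244332/3937 = 65409632/3937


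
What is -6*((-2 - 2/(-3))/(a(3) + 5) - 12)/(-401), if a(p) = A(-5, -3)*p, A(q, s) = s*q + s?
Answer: -2960/16441 ≈ -0.18004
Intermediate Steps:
A(q, s) = s + q*s (A(q, s) = q*s + s = s + q*s)
a(p) = 12*p (a(p) = (-3*(1 - 5))*p = (-3*(-4))*p = 12*p)
-6*((-2 - 2/(-3))/(a(3) + 5) - 12)/(-401) = -6*((-2 - 2/(-3))/(12*3 + 5) - 12)/(-401) = -6*((-2 - 2*(-⅓))/(36 + 5) - 12)*(-1/401) = -6*((-2 + ⅔)/41 - 12)*(-1/401) = -6*(-4/3*1/41 - 12)*(-1/401) = -6*(-4/123 - 12)*(-1/401) = -6*(-1480/123)*(-1/401) = (2960/41)*(-1/401) = -2960/16441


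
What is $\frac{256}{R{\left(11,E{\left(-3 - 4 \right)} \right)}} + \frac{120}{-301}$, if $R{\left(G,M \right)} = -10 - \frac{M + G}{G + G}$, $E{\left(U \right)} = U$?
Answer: $- \frac{7688}{301} \approx -25.542$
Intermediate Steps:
$R{\left(G,M \right)} = -10 - \frac{G + M}{2 G}$
$\frac{256}{R{\left(11,E{\left(-3 - 4 \right)} \right)}} + \frac{120}{-301} = \frac{256}{\frac{1}{2} \cdot \frac{1}{11} \left(- (-3 - 4) - 231\right)} + \frac{120}{-301} = \frac{256}{\frac{1}{2} \cdot \frac{1}{11} \left(- (-3 - 4) - 231\right)} + 120 \left(- \frac{1}{301}\right) = \frac{256}{\frac{1}{2} \cdot \frac{1}{11} \left(\left(-1\right) \left(-7\right) - 231\right)} - \frac{120}{301} = \frac{256}{\frac{1}{2} \cdot \frac{1}{11} \left(7 - 231\right)} - \frac{120}{301} = \frac{256}{\frac{1}{2} \cdot \frac{1}{11} \left(-224\right)} - \frac{120}{301} = \frac{256}{- \frac{112}{11}} - \frac{120}{301} = 256 \left(- \frac{11}{112}\right) - \frac{120}{301} = - \frac{176}{7} - \frac{120}{301} = - \frac{7688}{301}$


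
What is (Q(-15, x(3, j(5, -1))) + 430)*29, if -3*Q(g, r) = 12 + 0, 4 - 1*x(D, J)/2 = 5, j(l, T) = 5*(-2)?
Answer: 12354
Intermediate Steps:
j(l, T) = -10
x(D, J) = -2 (x(D, J) = 8 - 2*5 = 8 - 10 = -2)
Q(g, r) = -4 (Q(g, r) = -(12 + 0)/3 = -1/3*12 = -4)
(Q(-15, x(3, j(5, -1))) + 430)*29 = (-4 + 430)*29 = 426*29 = 12354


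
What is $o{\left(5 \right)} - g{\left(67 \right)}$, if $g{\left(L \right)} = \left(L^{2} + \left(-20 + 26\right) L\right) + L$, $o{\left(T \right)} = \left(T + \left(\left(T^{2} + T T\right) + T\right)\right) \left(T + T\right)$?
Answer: $-4358$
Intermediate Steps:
$o{\left(T \right)} = 2 T \left(2 T + 2 T^{2}\right)$ ($o{\left(T \right)} = \left(T + \left(\left(T^{2} + T^{2}\right) + T\right)\right) 2 T = \left(T + \left(2 T^{2} + T\right)\right) 2 T = \left(T + \left(T + 2 T^{2}\right)\right) 2 T = \left(2 T + 2 T^{2}\right) 2 T = 2 T \left(2 T + 2 T^{2}\right)$)
$g{\left(L \right)} = L^{2} + 7 L$ ($g{\left(L \right)} = \left(L^{2} + 6 L\right) + L = L^{2} + 7 L$)
$o{\left(5 \right)} - g{\left(67 \right)} = 4 \cdot 5^{2} \left(1 + 5\right) - 67 \left(7 + 67\right) = 4 \cdot 25 \cdot 6 - 67 \cdot 74 = 600 - 4958 = -4358$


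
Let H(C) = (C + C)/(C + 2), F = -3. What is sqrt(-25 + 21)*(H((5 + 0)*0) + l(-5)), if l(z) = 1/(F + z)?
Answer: -I/4 ≈ -0.25*I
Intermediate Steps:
H(C) = 2*C/(2 + C) (H(C) = (2*C)/(2 + C) = 2*C/(2 + C))
l(z) = 1/(-3 + z)
sqrt(-25 + 21)*(H((5 + 0)*0) + l(-5)) = sqrt(-25 + 21)*(2*((5 + 0)*0)/(2 + (5 + 0)*0) + 1/(-3 - 5)) = sqrt(-4)*(2*(5*0)/(2 + 5*0) + 1/(-8)) = (2*I)*(2*0/(2 + 0) - 1/8) = (2*I)*(2*0/2 - 1/8) = (2*I)*(2*0*(1/2) - 1/8) = (2*I)*(0 - 1/8) = (2*I)*(-1/8) = -I/4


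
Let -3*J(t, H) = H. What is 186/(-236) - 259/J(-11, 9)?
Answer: 30283/354 ≈ 85.545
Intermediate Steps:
J(t, H) = -H/3
186/(-236) - 259/J(-11, 9) = 186/(-236) - 259/((-⅓*9)) = 186*(-1/236) - 259/(-3) = -93/118 - 259*(-⅓) = -93/118 + 259/3 = 30283/354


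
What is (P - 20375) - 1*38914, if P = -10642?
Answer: -69931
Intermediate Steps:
(P - 20375) - 1*38914 = (-10642 - 20375) - 1*38914 = -31017 - 38914 = -69931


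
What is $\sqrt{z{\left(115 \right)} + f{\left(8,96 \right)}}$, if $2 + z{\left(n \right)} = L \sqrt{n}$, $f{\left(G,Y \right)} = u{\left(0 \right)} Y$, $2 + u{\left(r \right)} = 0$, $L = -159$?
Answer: $\sqrt{-194 - 159 \sqrt{115}} \approx 43.578 i$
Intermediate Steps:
$u{\left(r \right)} = -2$ ($u{\left(r \right)} = -2 + 0 = -2$)
$f{\left(G,Y \right)} = - 2 Y$
$z{\left(n \right)} = -2 - 159 \sqrt{n}$
$\sqrt{z{\left(115 \right)} + f{\left(8,96 \right)}} = \sqrt{\left(-2 - 159 \sqrt{115}\right) - 192} = \sqrt{-194 - 159 \sqrt{115}}$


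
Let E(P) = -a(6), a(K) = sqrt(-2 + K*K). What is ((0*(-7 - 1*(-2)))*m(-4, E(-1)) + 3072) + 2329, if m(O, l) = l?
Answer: 5401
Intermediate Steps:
a(K) = sqrt(-2 + K**2)
E(P) = -sqrt(34) (E(P) = -sqrt(-2 + 6**2) = -sqrt(-2 + 36) = -sqrt(34))
((0*(-7 - 1*(-2)))*m(-4, E(-1)) + 3072) + 2329 = ((0*(-7 - 1*(-2)))*(-sqrt(34)) + 3072) + 2329 = ((0*(-7 + 2))*(-sqrt(34)) + 3072) + 2329 = ((0*(-5))*(-sqrt(34)) + 3072) + 2329 = (0*(-sqrt(34)) + 3072) + 2329 = (0 + 3072) + 2329 = 3072 + 2329 = 5401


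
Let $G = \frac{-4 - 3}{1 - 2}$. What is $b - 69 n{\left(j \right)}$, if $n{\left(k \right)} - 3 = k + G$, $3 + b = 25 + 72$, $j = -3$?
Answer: $-389$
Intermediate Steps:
$G = 7$ ($G = - \frac{7}{-1} = \left(-7\right) \left(-1\right) = 7$)
$b = 94$ ($b = -3 + \left(25 + 72\right) = -3 + 97 = 94$)
$n{\left(k \right)} = 10 + k$ ($n{\left(k \right)} = 3 + \left(k + 7\right) = 3 + \left(7 + k\right) = 10 + k$)
$b - 69 n{\left(j \right)} = 94 - 69 \left(10 - 3\right) = 94 - 483 = -389$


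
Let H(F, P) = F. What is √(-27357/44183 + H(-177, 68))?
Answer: 6*I*√9631584719/44183 ≈ 13.327*I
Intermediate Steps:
√(-27357/44183 + H(-177, 68)) = √(-27357/44183 - 177) = √(-7847748/44183) = 6*I*√9631584719/44183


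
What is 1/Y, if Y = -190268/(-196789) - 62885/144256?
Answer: 28387993984/15072224343 ≈ 1.8835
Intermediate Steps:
Y = 15072224343/28387993984 (Y = -190268*(-1/196789) - 62885*1/144256 = 190268/196789 - 62885/144256 = 15072224343/28387993984 ≈ 0.53094)
1/Y = 1/(15072224343/28387993984) = 28387993984/15072224343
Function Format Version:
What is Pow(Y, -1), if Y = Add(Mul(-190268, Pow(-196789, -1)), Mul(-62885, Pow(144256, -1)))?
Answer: Rational(28387993984, 15072224343) ≈ 1.8835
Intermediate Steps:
Y = Rational(15072224343, 28387993984) (Y = Add(Mul(-190268, Rational(-1, 196789)), Mul(-62885, Rational(1, 144256))) = Add(Rational(190268, 196789), Rational(-62885, 144256)) = Rational(15072224343, 28387993984) ≈ 0.53094)
Pow(Y, -1) = Pow(Rational(15072224343, 28387993984), -1) = Rational(28387993984, 15072224343)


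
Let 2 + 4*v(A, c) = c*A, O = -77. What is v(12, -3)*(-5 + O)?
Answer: 779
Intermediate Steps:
v(A, c) = -½ + A*c/4 (v(A, c) = -½ + (c*A)/4 = -½ + (A*c)/4 = -½ + A*c/4)
v(12, -3)*(-5 + O) = (-½ + (¼)*12*(-3))*(-5 - 77) = (-½ - 9)*(-82) = -19/2*(-82) = 779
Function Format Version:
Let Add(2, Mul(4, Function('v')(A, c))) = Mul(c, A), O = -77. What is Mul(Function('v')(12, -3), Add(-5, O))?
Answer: 779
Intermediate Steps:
Function('v')(A, c) = Add(Rational(-1, 2), Mul(Rational(1, 4), A, c)) (Function('v')(A, c) = Add(Rational(-1, 2), Mul(Rational(1, 4), Mul(c, A))) = Add(Rational(-1, 2), Mul(Rational(1, 4), Mul(A, c))) = Add(Rational(-1, 2), Mul(Rational(1, 4), A, c)))
Mul(Function('v')(12, -3), Add(-5, O)) = Mul(Add(Rational(-1, 2), Mul(Rational(1, 4), 12, -3)), Add(-5, -77)) = Mul(Add(Rational(-1, 2), -9), -82) = Mul(Rational(-19, 2), -82) = 779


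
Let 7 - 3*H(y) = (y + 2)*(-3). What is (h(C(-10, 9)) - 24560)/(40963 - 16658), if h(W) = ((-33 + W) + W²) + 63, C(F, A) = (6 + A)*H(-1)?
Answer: -4396/4861 ≈ -0.90434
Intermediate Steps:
H(y) = 13/3 + y (H(y) = 7/3 - (y + 2)*(-3)/3 = 7/3 - (2 + y)*(-3)/3 = 7/3 - (-6 - 3*y)/3 = 7/3 + (2 + y) = 13/3 + y)
C(F, A) = 20 + 10*A/3 (C(F, A) = (6 + A)*(13/3 - 1) = (6 + A)*(10/3) = 20 + 10*A/3)
h(W) = 30 + W + W² (h(W) = (-33 + W + W²) + 63 = 30 + W + W²)
(h(C(-10, 9)) - 24560)/(40963 - 16658) = ((30 + (20 + (10/3)*9) + (20 + (10/3)*9)²) - 24560)/(40963 - 16658) = ((30 + (20 + 30) + (20 + 30)²) - 24560)/24305 = ((30 + 50 + 50²) - 24560)*(1/24305) = ((30 + 50 + 2500) - 24560)*(1/24305) = (2580 - 24560)*(1/24305) = -21980*1/24305 = -4396/4861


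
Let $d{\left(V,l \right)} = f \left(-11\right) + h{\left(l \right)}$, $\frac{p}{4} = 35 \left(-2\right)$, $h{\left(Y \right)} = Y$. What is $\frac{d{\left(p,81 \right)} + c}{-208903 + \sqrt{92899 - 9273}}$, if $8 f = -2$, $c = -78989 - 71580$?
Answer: $\frac{41915760241}{58187173044} + \frac{200647 \sqrt{83626}}{58187173044} \approx 0.72136$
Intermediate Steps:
$c = -150569$
$f = - \frac{1}{4}$ ($f = \frac{1}{8} \left(-2\right) = - \frac{1}{4} \approx -0.25$)
$p = -280$ ($p = 4 \cdot 35 \left(-2\right) = 4 \left(-70\right) = -280$)
$d{\left(V,l \right)} = \frac{11}{4} + l$ ($d{\left(V,l \right)} = \left(- \frac{1}{4}\right) \left(-11\right) + l = \frac{11}{4} + l$)
$\frac{d{\left(p,81 \right)} + c}{-208903 + \sqrt{92899 - 9273}} = \frac{\left(\frac{11}{4} + 81\right) - 150569}{-208903 + \sqrt{92899 - 9273}} = \frac{\frac{335}{4} - 150569}{-208903 + \sqrt{83626}} = - \frac{601941}{4 \left(-208903 + \sqrt{83626}\right)}$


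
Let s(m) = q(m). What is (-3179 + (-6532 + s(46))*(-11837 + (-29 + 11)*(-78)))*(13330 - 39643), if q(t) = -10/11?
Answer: -19726889701701/11 ≈ -1.7934e+12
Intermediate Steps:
q(t) = -10/11 (q(t) = -10*1/11 = -10/11)
s(m) = -10/11
(-3179 + (-6532 + s(46))*(-11837 + (-29 + 11)*(-78)))*(13330 - 39643) = (-3179 + (-6532 - 10/11)*(-11837 + (-29 + 11)*(-78)))*(13330 - 39643) = (-3179 - 71862*(-11837 - 18*(-78))/11)*(-26313) = (-3179 - 71862*(-11837 + 1404)/11)*(-26313) = (-3179 - 71862/11*(-10433))*(-26313) = (-3179 + 749736246/11)*(-26313) = (749701277/11)*(-26313) = -19726889701701/11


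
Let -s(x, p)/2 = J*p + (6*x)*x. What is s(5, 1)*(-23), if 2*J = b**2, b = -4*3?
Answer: 10212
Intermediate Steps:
b = -12
J = 72 (J = (1/2)*(-12)**2 = (1/2)*144 = 72)
s(x, p) = -144*p - 12*x**2 (s(x, p) = -2*(72*p + (6*x)*x) = -2*(72*p + 6*x**2) = -2*(6*x**2 + 72*p) = -144*p - 12*x**2)
s(5, 1)*(-23) = (-144*1 - 12*5**2)*(-23) = (-144 - 12*25)*(-23) = (-144 - 300)*(-23) = -444*(-23) = 10212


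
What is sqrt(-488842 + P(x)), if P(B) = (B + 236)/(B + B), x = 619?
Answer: I*sqrt(749219699758)/1238 ≈ 699.17*I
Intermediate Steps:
P(B) = (236 + B)/(2*B) (P(B) = (236 + B)/((2*B)) = (236 + B)*(1/(2*B)) = (236 + B)/(2*B))
sqrt(-488842 + P(x)) = sqrt(-488842 + (1/2)*(236 + 619)/619) = sqrt(-488842 + (1/2)*(1/619)*855) = sqrt(-488842 + 855/1238) = sqrt(-605185541/1238) = I*sqrt(749219699758)/1238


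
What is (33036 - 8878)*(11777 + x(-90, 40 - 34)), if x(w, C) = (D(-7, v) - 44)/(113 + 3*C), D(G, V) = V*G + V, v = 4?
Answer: 37269005602/131 ≈ 2.8450e+8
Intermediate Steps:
D(G, V) = V + G*V (D(G, V) = G*V + V = V + G*V)
x(w, C) = -68/(113 + 3*C) (x(w, C) = (4*(1 - 7) - 44)/(113 + 3*C) = (4*(-6) - 44)/(113 + 3*C) = (-24 - 44)/(113 + 3*C) = -68/(113 + 3*C))
(33036 - 8878)*(11777 + x(-90, 40 - 34)) = (33036 - 8878)*(11777 - 68/(113 + 3*(40 - 34))) = 24158*(11777 - 68/(113 + 3*6)) = 24158*(11777 - 68/(113 + 18)) = 24158*(11777 - 68/131) = 24158*(1542719/131) = 37269005602/131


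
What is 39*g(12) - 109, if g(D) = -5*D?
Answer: -2449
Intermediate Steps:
39*g(12) - 109 = 39*(-5*12) - 109 = 39*(-60) - 109 = -2340 - 109 = -2449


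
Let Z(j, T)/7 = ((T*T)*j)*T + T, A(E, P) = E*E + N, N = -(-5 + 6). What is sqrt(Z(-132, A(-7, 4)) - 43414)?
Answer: I*sqrt(102230086) ≈ 10111.0*I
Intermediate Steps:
N = -1 (N = -1*1 = -1)
A(E, P) = -1 + E**2 (A(E, P) = E*E - 1 = E**2 - 1 = -1 + E**2)
Z(j, T) = 7*T + 7*j*T**3 (Z(j, T) = 7*(((T*T)*j)*T + T) = 7*((T**2*j)*T + T) = 7*((j*T**2)*T + T) = 7*(j*T**3 + T) = 7*(T + j*T**3) = 7*T + 7*j*T**3)
sqrt(Z(-132, A(-7, 4)) - 43414) = sqrt(7*(-1 + (-7)**2)*(1 - 132*(-1 + (-7)**2)**2) - 43414) = sqrt(7*(-1 + 49)*(1 - 132*(-1 + 49)**2) - 43414) = sqrt(7*48*(1 - 132*48**2) - 43414) = sqrt(7*48*(1 - 132*2304) - 43414) = sqrt(7*48*(1 - 304128) - 43414) = sqrt(7*48*(-304127) - 43414) = sqrt(-102186672 - 43414) = sqrt(-102230086) = I*sqrt(102230086)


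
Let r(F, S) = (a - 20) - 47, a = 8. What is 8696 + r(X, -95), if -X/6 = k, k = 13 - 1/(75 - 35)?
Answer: 8637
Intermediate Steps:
k = 519/40 (k = 13 - 1/40 = 519/40 ≈ 12.975)
X = -1557/20 (X = -6*519/40 = -1557/20 ≈ -77.850)
r(F, S) = -59 (r(F, S) = (8 - 20) - 47 = -12 - 47 = -59)
8696 + r(X, -95) = 8696 - 59 = 8637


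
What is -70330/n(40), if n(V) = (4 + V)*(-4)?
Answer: 35165/88 ≈ 399.60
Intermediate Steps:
n(V) = -16 - 4*V
-70330/n(40) = -70330/(-16 - 4*40) = -70330/(-16 - 160) = -70330/(-176) = -70330*(-1/176) = 35165/88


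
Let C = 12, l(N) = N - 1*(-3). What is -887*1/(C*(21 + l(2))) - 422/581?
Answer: -647011/181272 ≈ -3.5693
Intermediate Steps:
l(N) = 3 + N (l(N) = N + 3 = 3 + N)
-887*1/(C*(21 + l(2))) - 422/581 = -887*1/(12*(21 + (3 + 2))) - 422/581 = -887*1/(12*(21 + 5)) - 422*1/581 = -887/(26*12) - 422/581 = -887/312 - 422/581 = -647011/181272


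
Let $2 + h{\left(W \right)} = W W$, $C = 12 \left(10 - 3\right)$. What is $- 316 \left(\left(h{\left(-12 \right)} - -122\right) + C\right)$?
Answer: $-109968$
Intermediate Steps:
$C = 84$ ($C = 12 \cdot 7 = 84$)
$h{\left(W \right)} = -2 + W^{2}$ ($h{\left(W \right)} = -2 + W W = -2 + W^{2}$)
$- 316 \left(\left(h{\left(-12 \right)} - -122\right) + C\right) = - 316 \left(\left(\left(-2 + \left(-12\right)^{2}\right) - -122\right) + 84\right) = - 316 \left(\left(\left(-2 + 144\right) + 122\right) + 84\right) = - 316 \left(\left(142 + 122\right) + 84\right) = - 316 \left(264 + 84\right) = \left(-316\right) 348 = -109968$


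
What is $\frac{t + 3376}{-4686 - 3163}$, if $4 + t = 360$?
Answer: $- \frac{3732}{7849} \approx -0.47547$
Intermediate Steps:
$t = 356$ ($t = -4 + 360 = 356$)
$\frac{t + 3376}{-4686 - 3163} = \frac{356 + 3376}{-4686 - 3163} = \frac{3732}{-7849} = 3732 \left(- \frac{1}{7849}\right) = - \frac{3732}{7849}$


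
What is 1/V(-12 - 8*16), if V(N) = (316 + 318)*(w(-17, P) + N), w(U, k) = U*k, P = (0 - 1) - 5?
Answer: -1/24092 ≈ -4.1508e-5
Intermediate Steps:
P = -6 (P = -1 - 5 = -6)
V(N) = 64668 + 634*N (V(N) = (316 + 318)*(-17*(-6) + N) = 634*(102 + N) = 64668 + 634*N)
1/V(-12 - 8*16) = 1/(64668 + 634*(-12 - 8*16)) = 1/(64668 + 634*(-12 - 128)) = 1/(64668 + 634*(-140)) = 1/(64668 - 88760) = 1/(-24092) = -1/24092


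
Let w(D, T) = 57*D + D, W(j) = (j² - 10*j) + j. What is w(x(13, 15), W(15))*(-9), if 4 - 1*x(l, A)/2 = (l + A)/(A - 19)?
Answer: -11484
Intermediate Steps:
x(l, A) = 8 - 2*(A + l)/(-19 + A) (x(l, A) = 8 - 2*(l + A)/(A - 19) = 8 - 2*(A + l)/(-19 + A))
W(j) = j² - 9*j
w(D, T) = 58*D
w(x(13, 15), W(15))*(-9) = (58*(2*(-76 - 1*13 + 3*15)/(-19 + 15)))*(-9) = (58*(2*(-76 - 13 + 45)/(-4)))*(-9) = (58*(2*(-¼)*(-44)))*(-9) = (58*22)*(-9) = 1276*(-9) = -11484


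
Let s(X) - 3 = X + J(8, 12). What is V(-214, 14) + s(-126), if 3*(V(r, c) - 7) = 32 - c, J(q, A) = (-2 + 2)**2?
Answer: -110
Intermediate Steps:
J(q, A) = 0 (J(q, A) = 0**2 = 0)
V(r, c) = 53/3 - c/3 (V(r, c) = 7 + (32 - c)/3 = 7 + (32/3 - c/3) = 53/3 - c/3)
s(X) = 3 + X (s(X) = 3 + (X + 0) = 3 + X)
V(-214, 14) + s(-126) = (53/3 - 1/3*14) + (3 - 126) = (53/3 - 14/3) - 123 = 13 - 123 = -110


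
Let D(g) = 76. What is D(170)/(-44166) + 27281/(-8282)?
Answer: -602761039/182891406 ≈ -3.2957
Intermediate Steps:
D(170)/(-44166) + 27281/(-8282) = 76/(-44166) + 27281/(-8282) = 76*(-1/44166) + 27281*(-1/8282) = -38/22083 - 27281/8282 = -602761039/182891406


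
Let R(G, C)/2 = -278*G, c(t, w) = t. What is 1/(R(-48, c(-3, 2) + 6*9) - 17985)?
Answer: 1/8703 ≈ 0.00011490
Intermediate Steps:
R(G, C) = -556*G (R(G, C) = 2*(-278*G) = -556*G)
1/(R(-48, c(-3, 2) + 6*9) - 17985) = 1/(-556*(-48) - 17985) = 1/(26688 - 17985) = 1/8703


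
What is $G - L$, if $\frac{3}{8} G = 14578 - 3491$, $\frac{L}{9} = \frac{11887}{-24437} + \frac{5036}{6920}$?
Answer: $\frac{3749437537789}{126828030} \approx 29563.0$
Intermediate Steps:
$L = \frac{91815057}{42276010}$ ($L = 9 \left(\frac{11887}{-24437} + \frac{5036}{6920}\right) = 9 \left(11887 \left(- \frac{1}{24437}\right) + 5036 \cdot \frac{1}{6920}\right) = 9 \left(- \frac{11887}{24437} + \frac{1259}{1730}\right) = 9 \cdot \frac{10201673}{42276010} = \frac{91815057}{42276010} \approx 2.1718$)
$G = \frac{88696}{3}$ ($G = \frac{8 \left(14578 - 3491\right)}{3} = \frac{8}{3} \cdot 11087 = \frac{88696}{3} \approx 29565.0$)
$G - L = \frac{88696}{3} - \frac{91815057}{42276010} = \frac{3749437537789}{126828030}$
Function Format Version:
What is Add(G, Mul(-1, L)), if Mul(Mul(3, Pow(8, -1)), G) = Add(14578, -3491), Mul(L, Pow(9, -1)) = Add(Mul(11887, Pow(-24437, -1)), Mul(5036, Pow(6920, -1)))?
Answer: Rational(3749437537789, 126828030) ≈ 29563.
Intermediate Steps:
L = Rational(91815057, 42276010) (L = Mul(9, Add(Mul(11887, Pow(-24437, -1)), Mul(5036, Pow(6920, -1)))) = Mul(9, Add(Mul(11887, Rational(-1, 24437)), Mul(5036, Rational(1, 6920)))) = Mul(9, Add(Rational(-11887, 24437), Rational(1259, 1730))) = Mul(9, Rational(10201673, 42276010)) = Rational(91815057, 42276010) ≈ 2.1718)
G = Rational(88696, 3) (G = Mul(Rational(8, 3), Add(14578, -3491)) = Mul(Rational(8, 3), 11087) = Rational(88696, 3) ≈ 29565.)
Add(G, Mul(-1, L)) = Add(Rational(88696, 3), Mul(-1, Rational(91815057, 42276010))) = Add(Rational(88696, 3), Rational(-91815057, 42276010)) = Rational(3749437537789, 126828030)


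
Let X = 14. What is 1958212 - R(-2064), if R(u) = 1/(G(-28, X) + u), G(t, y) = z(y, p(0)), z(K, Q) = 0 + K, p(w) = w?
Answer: 4014334601/2050 ≈ 1.9582e+6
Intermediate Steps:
z(K, Q) = K
G(t, y) = y
R(u) = 1/(14 + u)
1958212 - R(-2064) = 1958212 - 1/(14 - 2064) = 1958212 - 1/(-2050) = 1958212 - 1*(-1/2050) = 1958212 + 1/2050 = 4014334601/2050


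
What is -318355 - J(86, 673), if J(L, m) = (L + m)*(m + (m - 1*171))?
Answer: -1210180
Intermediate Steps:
J(L, m) = (-171 + 2*m)*(L + m) (J(L, m) = (L + m)*(m + (m - 171)) = (L + m)*(m + (-171 + m)) = (L + m)*(-171 + 2*m) = (-171 + 2*m)*(L + m))
-318355 - J(86, 673) = -318355 - (-171*86 - 171*673 + 2*673**2 + 2*86*673) = -318355 - (-14706 - 115083 + 2*452929 + 115756) = -318355 - (-14706 - 115083 + 905858 + 115756) = -318355 - 1*891825 = -318355 - 891825 = -1210180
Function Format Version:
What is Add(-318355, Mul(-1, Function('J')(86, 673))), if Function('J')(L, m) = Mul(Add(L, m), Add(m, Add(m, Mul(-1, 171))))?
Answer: -1210180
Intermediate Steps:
Function('J')(L, m) = Mul(Add(-171, Mul(2, m)), Add(L, m)) (Function('J')(L, m) = Mul(Add(L, m), Add(m, Add(m, -171))) = Mul(Add(L, m), Add(m, Add(-171, m))) = Mul(Add(L, m), Add(-171, Mul(2, m))) = Mul(Add(-171, Mul(2, m)), Add(L, m)))
Add(-318355, Mul(-1, Function('J')(86, 673))) = Add(-318355, Mul(-1, Add(Mul(-171, 86), Mul(-171, 673), Mul(2, Pow(673, 2)), Mul(2, 86, 673)))) = Add(-318355, Mul(-1, Add(-14706, -115083, Mul(2, 452929), 115756))) = Add(-318355, Mul(-1, Add(-14706, -115083, 905858, 115756))) = Add(-318355, Mul(-1, 891825)) = Add(-318355, -891825) = -1210180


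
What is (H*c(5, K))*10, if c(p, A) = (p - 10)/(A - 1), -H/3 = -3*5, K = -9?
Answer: 225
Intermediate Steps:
H = 45 (H = -(-9)*5 = -3*(-15) = 45)
c(p, A) = (-10 + p)/(-1 + A)
(H*c(5, K))*10 = (45*((-10 + 5)/(-1 - 9)))*10 = (45*(-5/(-10)))*10 = (45*(-1/10*(-5)))*10 = (45*(1/2))*10 = (45/2)*10 = 225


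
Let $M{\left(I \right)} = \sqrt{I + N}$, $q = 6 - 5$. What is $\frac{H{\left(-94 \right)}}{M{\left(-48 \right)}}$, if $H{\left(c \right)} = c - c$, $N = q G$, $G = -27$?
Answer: $0$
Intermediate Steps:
$q = 1$
$N = -27$ ($N = 1 \left(-27\right) = -27$)
$H{\left(c \right)} = 0$
$M{\left(I \right)} = \sqrt{-27 + I}$ ($M{\left(I \right)} = \sqrt{I - 27} = \sqrt{-27 + I}$)
$\frac{H{\left(-94 \right)}}{M{\left(-48 \right)}} = \frac{0}{\sqrt{-27 - 48}} = \frac{0}{\sqrt{-75}} = \frac{0}{5 i \sqrt{3}} = 0 \left(- \frac{i \sqrt{3}}{15}\right) = 0$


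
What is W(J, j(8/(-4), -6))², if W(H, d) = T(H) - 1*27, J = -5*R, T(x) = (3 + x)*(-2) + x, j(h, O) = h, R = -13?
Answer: 9604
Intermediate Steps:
T(x) = -6 - x (T(x) = (-6 - 2*x) + x = -6 - x)
J = 65 (J = -5*(-13) = 65)
W(H, d) = -33 - H (W(H, d) = (-6 - H) - 1*27 = (-6 - H) - 27 = -33 - H)
W(J, j(8/(-4), -6))² = (-33 - 1*65)² = (-33 - 65)² = (-98)² = 9604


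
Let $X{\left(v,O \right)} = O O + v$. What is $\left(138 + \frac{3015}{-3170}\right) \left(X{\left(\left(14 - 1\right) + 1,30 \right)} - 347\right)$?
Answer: $\frac{49266063}{634} \approx 77707.0$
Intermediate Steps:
$X{\left(v,O \right)} = v + O^{2}$ ($X{\left(v,O \right)} = O^{2} + v = v + O^{2}$)
$\left(138 + \frac{3015}{-3170}\right) \left(X{\left(\left(14 - 1\right) + 1,30 \right)} - 347\right) = \left(138 + \frac{3015}{-3170}\right) \left(\left(\left(\left(14 - 1\right) + 1\right) + 30^{2}\right) - 347\right) = \left(138 + 3015 \left(- \frac{1}{3170}\right)\right) \left(\left(\left(13 + 1\right) + 900\right) - 347\right) = \left(138 - \frac{603}{634}\right) \left(\left(14 + 900\right) - 347\right) = \frac{86889 \left(914 - 347\right)}{634} = \frac{86889}{634} \cdot 567 = \frac{49266063}{634}$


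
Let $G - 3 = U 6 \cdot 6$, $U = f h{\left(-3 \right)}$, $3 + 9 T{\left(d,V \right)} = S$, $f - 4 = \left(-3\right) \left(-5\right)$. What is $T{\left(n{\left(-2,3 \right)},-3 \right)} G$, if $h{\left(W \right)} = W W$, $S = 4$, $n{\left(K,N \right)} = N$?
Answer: $\frac{2053}{3} \approx 684.33$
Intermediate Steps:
$f = 19$ ($f = 4 - -15 = 4 + 15 = 19$)
$T{\left(d,V \right)} = \frac{1}{9}$ ($T{\left(d,V \right)} = - \frac{1}{3} + \frac{1}{9} \cdot 4 = - \frac{1}{3} + \frac{4}{9} = \frac{1}{9}$)
$h{\left(W \right)} = W^{2}$
$U = 171$ ($U = 19 \left(-3\right)^{2} = 19 \cdot 9 = 171$)
$G = 6159$ ($G = 3 + 171 \cdot 6 \cdot 6 = 3 + 1026 \cdot 6 = 3 + 6156 = 6159$)
$T{\left(n{\left(-2,3 \right)},-3 \right)} G = \frac{1}{9} \cdot 6159 = \frac{2053}{3}$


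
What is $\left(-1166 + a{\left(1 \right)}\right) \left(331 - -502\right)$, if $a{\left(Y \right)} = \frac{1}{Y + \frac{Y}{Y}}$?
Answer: $- \frac{1941723}{2} \approx -9.7086 \cdot 10^{5}$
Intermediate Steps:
$a{\left(Y \right)} = \frac{1}{1 + Y}$ ($a{\left(Y \right)} = \frac{1}{Y + 1} = \frac{1}{1 + Y}$)
$\left(-1166 + a{\left(1 \right)}\right) \left(331 - -502\right) = \left(-1166 + \frac{1}{1 + 1}\right) \left(331 - -502\right) = \left(-1166 + \frac{1}{2}\right) \left(331 + 502\right) = \left(-1166 + \frac{1}{2}\right) 833 = \left(- \frac{2331}{2}\right) 833 = - \frac{1941723}{2}$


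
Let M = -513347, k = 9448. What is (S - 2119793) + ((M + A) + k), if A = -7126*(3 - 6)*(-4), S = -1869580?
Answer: -4578784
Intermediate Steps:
A = -85512 (A = -(-21378)*(-4) = -7126*12 = -85512)
(S - 2119793) + ((M + A) + k) = (-1869580 - 2119793) + ((-513347 - 85512) + 9448) = -3989373 + (-598859 + 9448) = -3989373 - 589411 = -4578784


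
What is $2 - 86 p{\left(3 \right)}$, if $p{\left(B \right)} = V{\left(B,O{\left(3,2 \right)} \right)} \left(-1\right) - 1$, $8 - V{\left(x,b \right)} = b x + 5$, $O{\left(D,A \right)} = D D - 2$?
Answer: $-1460$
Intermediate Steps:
$O{\left(D,A \right)} = -2 + D^{2}$ ($O{\left(D,A \right)} = D^{2} - 2 = -2 + D^{2}$)
$V{\left(x,b \right)} = 3 - b x$ ($V{\left(x,b \right)} = 8 - \left(b x + 5\right) = 8 - \left(5 + b x\right) = 3 - b x$)
$p{\left(B \right)} = -4 + 7 B$ ($p{\left(B \right)} = \left(3 - \left(-2 + 3^{2}\right) B\right) \left(-1\right) - 1 = \left(3 - \left(-2 + 9\right) B\right) \left(-1\right) - 1 = \left(3 - 7 B\right) \left(-1\right) - 1 = \left(-3 + 7 B\right) - 1 = -4 + 7 B$)
$2 - 86 p{\left(3 \right)} = 2 - 86 \left(-4 + 7 \cdot 3\right) = 2 - 86 \left(-4 + 21\right) = 2 - 1462 = -1460$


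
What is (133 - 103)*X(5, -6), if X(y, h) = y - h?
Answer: 330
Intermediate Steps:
(133 - 103)*X(5, -6) = (133 - 103)*(5 - 1*(-6)) = 30*(5 + 6) = 30*11 = 330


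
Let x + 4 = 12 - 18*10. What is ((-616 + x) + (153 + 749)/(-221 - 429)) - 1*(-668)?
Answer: -39451/325 ≈ -121.39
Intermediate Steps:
x = -172 (x = -4 + (12 - 18*10) = -4 + (12 - 180) = -4 - 168 = -172)
((-616 + x) + (153 + 749)/(-221 - 429)) - 1*(-668) = ((-616 - 172) + (153 + 749)/(-221 - 429)) - 1*(-668) = (-788 + 902/(-650)) + 668 = (-788 + 902*(-1/650)) + 668 = (-788 - 451/325) + 668 = -256551/325 + 668 = -39451/325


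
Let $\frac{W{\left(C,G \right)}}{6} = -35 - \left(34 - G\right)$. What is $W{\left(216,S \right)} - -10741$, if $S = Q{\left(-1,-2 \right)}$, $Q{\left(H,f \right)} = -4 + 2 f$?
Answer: $10279$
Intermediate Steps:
$S = -8$ ($S = -4 + 2 \left(-2\right) = -4 - 4 = -8$)
$W{\left(C,G \right)} = -414 + 6 G$ ($W{\left(C,G \right)} = 6 \left(-35 - \left(34 - G\right)\right) = 6 \left(-35 + \left(-34 + G\right)\right) = 6 \left(-69 + G\right) = -414 + 6 G$)
$W{\left(216,S \right)} - -10741 = \left(-414 + 6 \left(-8\right)\right) - -10741 = \left(-414 - 48\right) + 10741 = -462 + 10741 = 10279$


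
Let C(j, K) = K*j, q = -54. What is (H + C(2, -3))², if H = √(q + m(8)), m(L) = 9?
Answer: 9*(2 - I*√5)² ≈ -9.0 - 80.498*I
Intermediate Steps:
H = 3*I*√5 (H = √(-54 + 9) = √(-45) = 3*I*√5 ≈ 6.7082*I)
(H + C(2, -3))² = (3*I*√5 - 3*2)² = (3*I*√5 - 6)² = (-6 + 3*I*√5)²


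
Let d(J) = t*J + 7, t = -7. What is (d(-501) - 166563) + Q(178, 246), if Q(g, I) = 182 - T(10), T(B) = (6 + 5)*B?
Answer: -162977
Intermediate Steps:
T(B) = 11*B
d(J) = 7 - 7*J (d(J) = -7*J + 7 = 7 - 7*J)
Q(g, I) = 72 (Q(g, I) = 182 - 11*10 = 182 - 1*110 = 182 - 110 = 72)
(d(-501) - 166563) + Q(178, 246) = ((7 - 7*(-501)) - 166563) + 72 = ((7 + 3507) - 166563) + 72 = (3514 - 166563) + 72 = -163049 + 72 = -162977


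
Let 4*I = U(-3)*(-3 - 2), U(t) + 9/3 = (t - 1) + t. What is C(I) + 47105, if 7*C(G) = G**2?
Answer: 1319565/28 ≈ 47127.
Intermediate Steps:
U(t) = -4 + 2*t (U(t) = -3 + ((t - 1) + t) = -3 + ((-1 + t) + t) = -3 + (-1 + 2*t) = -4 + 2*t)
I = 25/2 (I = ((-4 + 2*(-3))*(-3 - 2))/4 = ((-4 - 6)*(-5))/4 = (-10*(-5))/4 = (1/4)*50 = 25/2 ≈ 12.500)
C(G) = G**2/7
C(I) + 47105 = (25/2)**2/7 + 47105 = (1/7)*(625/4) + 47105 = 625/28 + 47105 = 1319565/28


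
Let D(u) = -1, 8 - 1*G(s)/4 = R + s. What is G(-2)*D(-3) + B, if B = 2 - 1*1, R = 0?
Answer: -39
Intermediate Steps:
G(s) = 32 - 4*s (G(s) = 32 - 4*(0 + s) = 32 - 4*s)
B = 1 (B = 2 - 1 = 1)
G(-2)*D(-3) + B = (32 - 4*(-2))*(-1) + 1 = (32 + 8)*(-1) + 1 = 40*(-1) + 1 = -40 + 1 = -39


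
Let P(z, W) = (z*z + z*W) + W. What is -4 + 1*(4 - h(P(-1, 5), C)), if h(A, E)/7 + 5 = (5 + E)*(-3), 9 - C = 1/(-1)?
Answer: 350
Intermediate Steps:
P(z, W) = W + z² + W*z (P(z, W) = (z² + W*z) + W = W + z² + W*z)
C = 10 (C = 9 - 1/(-1) = 9 - (-1) = 9 - 1*(-1) = 9 + 1 = 10)
h(A, E) = -140 - 21*E (h(A, E) = -35 + 7*((5 + E)*(-3)) = -35 + 7*(-15 - 3*E) = -35 + (-105 - 21*E) = -140 - 21*E)
-4 + 1*(4 - h(P(-1, 5), C)) = -4 + 1*(4 - (-140 - 21*10)) = -4 + 1*(4 - (-140 - 210)) = -4 + 1*(4 - 1*(-350)) = -4 + 1*(4 + 350) = -4 + 1*354 = -4 + 354 = 350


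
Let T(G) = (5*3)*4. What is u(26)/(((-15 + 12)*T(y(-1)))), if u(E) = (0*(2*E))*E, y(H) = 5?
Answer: 0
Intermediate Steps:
u(E) = 0 (u(E) = 0*E = 0)
T(G) = 60 (T(G) = 15*4 = 60)
u(26)/(((-15 + 12)*T(y(-1)))) = 0/(((-15 + 12)*60)) = 0/((-3*60)) = 0/(-180) = 0*(-1/180) = 0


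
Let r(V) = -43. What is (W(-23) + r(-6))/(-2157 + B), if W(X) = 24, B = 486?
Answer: 19/1671 ≈ 0.011370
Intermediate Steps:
(W(-23) + r(-6))/(-2157 + B) = (24 - 43)/(-2157 + 486) = -19/(-1671) = -19*(-1/1671) = 19/1671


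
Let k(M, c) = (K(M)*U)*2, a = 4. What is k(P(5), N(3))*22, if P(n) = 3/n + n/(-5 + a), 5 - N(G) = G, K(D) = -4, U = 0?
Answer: 0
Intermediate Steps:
N(G) = 5 - G
P(n) = -n + 3/n (P(n) = 3/n + n/(-5 + 4) = 3/n + n/(-1) = 3/n + n*(-1) = 3/n - n = -n + 3/n)
k(M, c) = 0 (k(M, c) = -4*0*2 = 0*2 = 0)
k(P(5), N(3))*22 = 0*22 = 0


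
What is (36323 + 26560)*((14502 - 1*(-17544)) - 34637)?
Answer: -162929853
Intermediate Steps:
(36323 + 26560)*((14502 - 1*(-17544)) - 34637) = 62883*((14502 + 17544) - 34637) = 62883*(32046 - 34637) = 62883*(-2591) = -162929853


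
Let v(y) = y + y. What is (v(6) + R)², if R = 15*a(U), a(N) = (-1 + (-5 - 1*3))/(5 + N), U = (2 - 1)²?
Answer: 441/4 ≈ 110.25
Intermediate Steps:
U = 1 (U = 1² = 1)
a(N) = -9/(5 + N) (a(N) = (-1 + (-5 - 3))/(5 + N) = (-1 - 8)/(5 + N) = -9/(5 + N))
v(y) = 2*y
R = -45/2 (R = 15*(-9/(5 + 1)) = 15*(-9/6) = 15*(-9*⅙) = 15*(-3/2) = -45/2 ≈ -22.500)
(v(6) + R)² = (2*6 - 45/2)² = (12 - 45/2)² = (-21/2)² = 441/4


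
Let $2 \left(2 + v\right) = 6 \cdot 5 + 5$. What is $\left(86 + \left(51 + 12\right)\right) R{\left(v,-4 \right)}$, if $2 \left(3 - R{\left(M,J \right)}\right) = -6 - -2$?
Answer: $745$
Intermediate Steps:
$v = \frac{31}{2}$ ($v = -2 + \frac{6 \cdot 5 + 5}{2} = -2 + \frac{30 + 5}{2} = -2 + \frac{1}{2} \cdot 35 = -2 + \frac{35}{2} = \frac{31}{2} \approx 15.5$)
$R{\left(M,J \right)} = 5$ ($R{\left(M,J \right)} = 3 - \frac{-6 - -2}{2} = 3 - \frac{-6 + 2}{2} = 3 - -2 = 3 + 2 = 5$)
$\left(86 + \left(51 + 12\right)\right) R{\left(v,-4 \right)} = \left(86 + \left(51 + 12\right)\right) 5 = \left(86 + 63\right) 5 = 149 \cdot 5 = 745$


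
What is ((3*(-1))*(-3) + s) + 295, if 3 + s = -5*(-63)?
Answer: 616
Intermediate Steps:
s = 312 (s = -3 - 5*(-63) = -3 + 315 = 312)
((3*(-1))*(-3) + s) + 295 = ((3*(-1))*(-3) + 312) + 295 = (-3*(-3) + 312) + 295 = (9 + 312) + 295 = 321 + 295 = 616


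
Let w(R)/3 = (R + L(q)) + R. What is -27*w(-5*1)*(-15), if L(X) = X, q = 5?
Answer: -6075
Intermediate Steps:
w(R) = 15 + 6*R (w(R) = 3*((R + 5) + R) = 3*((5 + R) + R) = 3*(5 + 2*R) = 15 + 6*R)
-27*w(-5*1)*(-15) = -27*(15 + 6*(-5*1))*(-15) = -27*(15 + 6*(-5))*(-15) = -27*(15 - 30)*(-15) = -27*(-15)*(-15) = 405*(-15) = -6075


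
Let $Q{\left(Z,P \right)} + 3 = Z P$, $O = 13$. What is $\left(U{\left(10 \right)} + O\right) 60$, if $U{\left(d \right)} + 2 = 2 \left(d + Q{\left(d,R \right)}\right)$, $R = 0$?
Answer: $1500$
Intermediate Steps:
$Q{\left(Z,P \right)} = -3 + P Z$ ($Q{\left(Z,P \right)} = -3 + Z P = -3 + P Z$)
$U{\left(d \right)} = -8 + 2 d$ ($U{\left(d \right)} = -2 + 2 \left(d - \left(3 + 0 d\right)\right) = -2 + 2 \left(d + \left(-3 + 0\right)\right) = -2 + 2 \left(d - 3\right) = -2 + 2 \left(-3 + d\right) = -2 + \left(-6 + 2 d\right) = -8 + 2 d$)
$\left(U{\left(10 \right)} + O\right) 60 = \left(\left(-8 + 2 \cdot 10\right) + 13\right) 60 = \left(\left(-8 + 20\right) + 13\right) 60 = \left(12 + 13\right) 60 = 25 \cdot 60 = 1500$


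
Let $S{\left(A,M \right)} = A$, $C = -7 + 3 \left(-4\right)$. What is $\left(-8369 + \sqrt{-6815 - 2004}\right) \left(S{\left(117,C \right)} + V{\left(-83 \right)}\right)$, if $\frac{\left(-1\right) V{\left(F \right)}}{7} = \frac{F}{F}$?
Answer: $-920590 + 110 i \sqrt{8819} \approx -9.2059 \cdot 10^{5} + 10330.0 i$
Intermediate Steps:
$C = -19$ ($C = -7 - 12 = -19$)
$V{\left(F \right)} = -7$ ($V{\left(F \right)} = - 7 \frac{F}{F} = \left(-7\right) 1 = -7$)
$\left(-8369 + \sqrt{-6815 - 2004}\right) \left(S{\left(117,C \right)} + V{\left(-83 \right)}\right) = \left(-8369 + \sqrt{-6815 - 2004}\right) \left(117 - 7\right) = \left(-8369 + \sqrt{-8819}\right) 110 = \left(-8369 + i \sqrt{8819}\right) 110 = -920590 + 110 i \sqrt{8819}$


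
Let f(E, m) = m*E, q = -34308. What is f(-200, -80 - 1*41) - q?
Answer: 58508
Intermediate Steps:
f(E, m) = E*m
f(-200, -80 - 1*41) - q = -200*(-80 - 1*41) - 1*(-34308) = -200*(-80 - 41) + 34308 = -200*(-121) + 34308 = 24200 + 34308 = 58508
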